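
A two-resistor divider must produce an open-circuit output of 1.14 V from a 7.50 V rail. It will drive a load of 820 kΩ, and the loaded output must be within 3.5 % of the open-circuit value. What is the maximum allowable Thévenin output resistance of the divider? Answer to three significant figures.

R_th ≤ 29.7 kΩ

Loading drop = R_th/(R_th + R_L) ≤ 0.0350, so R_th ≤ R_L · ε/(1−ε) = 820 kΩ × 0.0350/0.9650 = 29.7 kΩ.
(Any R1, R2 with R2/(R1+R2) = 0.152 and R1‖R2 ≤ 29.7 kΩ will meet the spec.)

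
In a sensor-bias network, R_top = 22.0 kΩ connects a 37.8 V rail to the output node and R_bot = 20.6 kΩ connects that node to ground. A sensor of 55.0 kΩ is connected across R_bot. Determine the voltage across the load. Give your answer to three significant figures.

The load sits in parallel with R_bot: R_bot‖R_L = (20.6 × 55.0) / (20.6 + 55.0) = 14.99 kΩ.
V_out = 37.8 × 14.99 / (22.0 + 14.99) = 37.8 × 14.99/36.99 = 15.3 V.

V_out ≈ 15.3 V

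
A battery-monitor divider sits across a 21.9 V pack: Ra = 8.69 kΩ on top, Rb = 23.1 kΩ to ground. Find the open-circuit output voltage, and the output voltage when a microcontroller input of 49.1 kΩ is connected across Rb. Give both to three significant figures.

Open-circuit: V = 21.9 × 23.1/(8.69 + 23.1) = 15.9 V.
With the load, Rb becomes Rb‖R_L = 15.71 kΩ, so V = 21.9 × 15.71/24.40 = 14.1 V.

Unloaded: 15.9 V; loaded: 14.1 V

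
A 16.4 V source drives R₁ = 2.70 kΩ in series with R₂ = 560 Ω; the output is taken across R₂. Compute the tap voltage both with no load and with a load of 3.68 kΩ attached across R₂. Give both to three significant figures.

Open-circuit: V = 16.4 × 560/(2700 + 560) = 2.82 V.
With the load, R₂ becomes R₂‖R_L = 486.0 Ω, so V = 16.4 × 486.0/3186 = 2.50 V.

Unloaded: 2.82 V; loaded: 2.50 V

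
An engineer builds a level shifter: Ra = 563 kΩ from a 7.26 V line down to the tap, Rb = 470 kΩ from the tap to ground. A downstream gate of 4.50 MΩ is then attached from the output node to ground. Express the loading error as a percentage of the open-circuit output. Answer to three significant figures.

The divider's output (Thévenin) resistance is Ra‖Rb = 256.2 kΩ.
Fractional drop under load = R_th/(R_th + R_L) = 256.2 / (256.2 + 4500) = 0.05386.
So the output falls by 5.39 %.

5.39 %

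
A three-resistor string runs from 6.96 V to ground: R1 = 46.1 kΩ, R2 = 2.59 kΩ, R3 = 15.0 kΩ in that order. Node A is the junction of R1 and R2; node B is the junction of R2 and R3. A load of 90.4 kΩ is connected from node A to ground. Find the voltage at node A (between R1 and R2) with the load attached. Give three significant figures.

Below node A the series string R2+R3 = 17.59 kΩ sits in parallel with the 90.4 kΩ load: 14.72 kΩ.
V_A = 6.96 × 14.72/(46.1 + 14.72) = 1.68 V.

V ≈ 1.68 V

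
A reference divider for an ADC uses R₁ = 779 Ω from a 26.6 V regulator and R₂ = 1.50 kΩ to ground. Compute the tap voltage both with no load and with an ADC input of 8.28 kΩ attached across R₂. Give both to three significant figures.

Unloaded: 17.5 V; loaded: 16.5 V

Open-circuit: V = 26.6 × 1500/(779 + 1500) = 17.5 V.
With the load, R₂ becomes R₂‖R_L = 1270 Ω, so V = 26.6 × 1270/2049 = 16.5 V.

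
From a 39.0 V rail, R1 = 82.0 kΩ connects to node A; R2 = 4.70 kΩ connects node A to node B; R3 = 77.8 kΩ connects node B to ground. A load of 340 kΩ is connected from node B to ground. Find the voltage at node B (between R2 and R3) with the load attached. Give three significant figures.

At node B, R3 is in parallel with the load: R3‖R_L = 63.31 kΩ.
Below node A the resistance is R2 + (R3‖R_L) = 68.01 kΩ, so V_A = 39.0 × 68.01/150.0 = 17.68 V.
Then V_B = V_A × (R3‖R_L)/(R2 + R3‖R_L) = 17.68 × 63.31/68.01 = 16.5 V.

V ≈ 16.5 V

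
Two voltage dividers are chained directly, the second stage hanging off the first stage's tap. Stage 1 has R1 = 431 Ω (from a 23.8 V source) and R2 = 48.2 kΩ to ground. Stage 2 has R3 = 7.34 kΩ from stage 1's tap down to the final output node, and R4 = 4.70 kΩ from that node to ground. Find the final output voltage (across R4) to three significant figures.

Stage 2 presents R3+R4 = 12040 Ω as a load on stage 1's tap.
Stage 1's lower leg becomes R2‖(R3+R4) = 9634 Ω, so V_mid = 23.8 × 9634/10060 = 22.78 V.
Stage 2 is itself unloaded: V_out = V_mid × R4/(R3+R4) = 22.78 × 4700/12040 = 8.89 V.

V_out ≈ 8.89 V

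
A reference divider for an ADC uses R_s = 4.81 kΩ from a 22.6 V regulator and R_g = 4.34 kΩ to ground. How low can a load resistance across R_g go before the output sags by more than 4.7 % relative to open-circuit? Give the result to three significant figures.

R_L(min) ≈ 46.3 kΩ

Output resistance R_th = R_s‖R_g = (4.81 × 4.34)/9.150 = 2.281 kΩ.
The fractional drop is R_th/(R_th + R_L); requiring this ≤ 0.0470 gives R_L ≥ R_th(1/0.0470 − 1) = 2.281 × 20.28 = 46.3 kΩ.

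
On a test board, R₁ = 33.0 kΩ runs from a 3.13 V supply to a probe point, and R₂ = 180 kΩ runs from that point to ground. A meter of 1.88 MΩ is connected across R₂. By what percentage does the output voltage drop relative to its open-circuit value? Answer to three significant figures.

1.46 %

The divider's output (Thévenin) resistance is R₁‖R₂ = 27.89 kΩ.
Fractional drop under load = R_th/(R_th + R_L) = 27.89 / (27.89 + 1880) = 0.01462.
So the output falls by 1.46 %.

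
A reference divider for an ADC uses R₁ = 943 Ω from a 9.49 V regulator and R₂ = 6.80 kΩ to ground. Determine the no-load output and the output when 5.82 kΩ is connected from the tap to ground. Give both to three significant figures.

Unloaded: 8.33 V; loaded: 7.30 V

Open-circuit: V = 9.49 × 6800/(943 + 6800) = 8.33 V.
With the load, R₂ becomes R₂‖R_L = 3136 Ω, so V = 9.49 × 3136/4079 = 7.30 V.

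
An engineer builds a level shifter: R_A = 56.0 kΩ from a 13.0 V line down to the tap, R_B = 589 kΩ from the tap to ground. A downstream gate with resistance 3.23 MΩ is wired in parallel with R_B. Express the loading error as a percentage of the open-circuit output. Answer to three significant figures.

The divider's output (Thévenin) resistance is R_A‖R_B = 51.14 kΩ.
Fractional drop under load = R_th/(R_th + R_L) = 51.14 / (51.14 + 3230) = 0.01559.
So the output falls by 1.56 %.

1.56 %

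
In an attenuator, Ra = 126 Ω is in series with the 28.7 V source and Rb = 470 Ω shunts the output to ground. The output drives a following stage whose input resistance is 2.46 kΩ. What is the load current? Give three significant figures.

I_L ≈ 8.84 mA

Rb‖R_L = 394.6 Ω; V_out = 28.7 × 394.6/520.6 = 21.75 V.
I_L = V_out / R_L = 21.75 / 2.46 kΩ = 8.84 mA.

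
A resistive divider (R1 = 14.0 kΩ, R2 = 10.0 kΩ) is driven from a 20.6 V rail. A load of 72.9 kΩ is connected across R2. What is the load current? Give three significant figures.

R2‖R_L = 8.794 kΩ; V_out = 20.6 × 8.794/22.79 = 7.947 V.
I_L = V_out / R_L = 7.947 / 72.9 kΩ = 0.109 mA.

I_L ≈ 0.109 mA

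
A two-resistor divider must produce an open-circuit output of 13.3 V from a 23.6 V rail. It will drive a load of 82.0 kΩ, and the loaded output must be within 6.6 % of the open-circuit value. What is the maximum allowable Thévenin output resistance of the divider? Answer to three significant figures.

Loading drop = R_th/(R_th + R_L) ≤ 0.0660, so R_th ≤ R_L · ε/(1−ε) = 82.0 kΩ × 0.0660/0.9340 = 5.79 kΩ.
(Any R1, R2 with R2/(R1+R2) = 0.564 and R1‖R2 ≤ 5.79 kΩ will meet the spec.)

R_th ≤ 5.79 kΩ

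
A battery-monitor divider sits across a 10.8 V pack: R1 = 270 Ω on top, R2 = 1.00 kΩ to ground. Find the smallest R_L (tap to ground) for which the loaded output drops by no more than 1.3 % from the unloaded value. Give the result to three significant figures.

Output resistance R_th = R1‖R2 = (270 × 1000)/1270 = 212.6 Ω.
The fractional drop is R_th/(R_th + R_L); requiring this ≤ 0.0130 gives R_L ≥ R_th(1/0.0130 − 1) = 212.6 × 75.92 = 16.1 kΩ.

R_L(min) ≈ 16.1 kΩ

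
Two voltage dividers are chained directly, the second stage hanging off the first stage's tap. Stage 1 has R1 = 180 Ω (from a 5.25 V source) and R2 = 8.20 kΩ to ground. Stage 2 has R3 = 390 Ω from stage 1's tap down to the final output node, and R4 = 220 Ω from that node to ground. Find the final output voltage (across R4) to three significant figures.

Stage 2 presents R3+R4 = 610.0 Ω as a load on stage 1's tap.
Stage 1's lower leg becomes R2‖(R3+R4) = 567.8 Ω, so V_mid = 5.25 × 567.8/747.8 = 3.986 V.
Stage 2 is itself unloaded: V_out = V_mid × R4/(R3+R4) = 3.986 × 220/610.0 = 1.44 V.

V_out ≈ 1.44 V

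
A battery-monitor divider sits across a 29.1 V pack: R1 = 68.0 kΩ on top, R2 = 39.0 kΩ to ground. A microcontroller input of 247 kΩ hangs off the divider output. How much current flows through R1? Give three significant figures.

R2‖R_L = 33.68 kΩ, so the source sees R1 + R2‖R_L = 101.7 kΩ.
I = 29.1 V / 101.7 kΩ = 0.286 mA.

I ≈ 0.286 mA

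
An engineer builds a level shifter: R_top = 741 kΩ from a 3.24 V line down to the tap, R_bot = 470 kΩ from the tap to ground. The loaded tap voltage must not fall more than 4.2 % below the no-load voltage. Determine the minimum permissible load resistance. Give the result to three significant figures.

R_L(min) ≈ 6.56 MΩ

Output resistance R_th = R_top‖R_bot = (741 × 470)/1211 = 287.6 kΩ.
The fractional drop is R_th/(R_th + R_L); requiring this ≤ 0.0420 gives R_L ≥ R_th(1/0.0420 − 1) = 287.6 × 22.81 = 6.56 MΩ.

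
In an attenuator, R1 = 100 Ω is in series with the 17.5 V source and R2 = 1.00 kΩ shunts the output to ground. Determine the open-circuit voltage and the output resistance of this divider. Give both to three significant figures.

V_th is the open-circuit tap voltage: 17.5 × 1000/(100 + 1000) = 15.9 V.
With the supply zeroed, R1 and R2 appear in parallel from the tap: R_th = R1‖R2 = (100 × 1000)/1100 = 90.9 Ω.

V_th = 15.9 V, R_th = 90.9 Ω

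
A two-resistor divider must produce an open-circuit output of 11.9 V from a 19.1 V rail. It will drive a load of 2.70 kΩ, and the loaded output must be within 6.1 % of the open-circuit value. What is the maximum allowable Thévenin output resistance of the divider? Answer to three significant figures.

Loading drop = R_th/(R_th + R_L) ≤ 0.0610, so R_th ≤ R_L · ε/(1−ε) = 2.70 kΩ × 0.0610/0.9390 = 175 Ω.
(Any R1, R2 with R2/(R1+R2) = 0.623 and R1‖R2 ≤ 175 Ω will meet the spec.)

R_th ≤ 175 Ω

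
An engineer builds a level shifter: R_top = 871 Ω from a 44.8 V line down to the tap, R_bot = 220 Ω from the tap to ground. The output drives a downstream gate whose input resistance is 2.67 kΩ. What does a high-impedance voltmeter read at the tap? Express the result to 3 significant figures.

V_out ≈ 8.48 V

The load sits in parallel with R_bot: R_bot‖R_L = (220 × 2670) / (220 + 2670) = 203.3 Ω.
V_out = 44.8 × 203.3 / (871 + 203.3) = 44.8 × 203.3/1074 = 8.48 V.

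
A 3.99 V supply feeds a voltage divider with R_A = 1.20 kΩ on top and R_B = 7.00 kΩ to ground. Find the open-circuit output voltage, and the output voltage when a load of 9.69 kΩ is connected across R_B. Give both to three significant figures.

Unloaded: 3.41 V; loaded: 3.08 V

Open-circuit: V = 3.99 × 7.00/(1.20 + 7.00) = 3.41 V.
With the load, R_B becomes R_B‖R_L = 4.064 kΩ, so V = 3.99 × 4.064/5.264 = 3.08 V.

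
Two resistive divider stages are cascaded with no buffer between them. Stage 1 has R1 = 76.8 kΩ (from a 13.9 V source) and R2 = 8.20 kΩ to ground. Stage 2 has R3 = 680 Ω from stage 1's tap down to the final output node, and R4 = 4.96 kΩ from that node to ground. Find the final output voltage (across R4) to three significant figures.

V_out ≈ 0.510 V

Stage 2 presents R3+R4 = 5640 Ω as a load on stage 1's tap.
Stage 1's lower leg becomes R2‖(R3+R4) = 3342 Ω, so V_mid = 13.9 × 3342/80140 = 0.5796 V.
Stage 2 is itself unloaded: V_out = V_mid × R4/(R3+R4) = 0.5796 × 4960/5640 = 0.510 V.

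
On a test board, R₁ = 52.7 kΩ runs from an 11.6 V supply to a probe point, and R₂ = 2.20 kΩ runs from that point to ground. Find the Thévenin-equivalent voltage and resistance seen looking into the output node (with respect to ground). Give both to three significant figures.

V_th is the open-circuit tap voltage: 11.6 × 2.20/(52.7 + 2.20) = 0.465 V.
With the supply zeroed, R₁ and R₂ appear in parallel from the tap: R_th = R₁‖R₂ = (52.7 × 2.20)/54.90 = 2.11 kΩ.

V_th = 0.465 V, R_th = 2.11 kΩ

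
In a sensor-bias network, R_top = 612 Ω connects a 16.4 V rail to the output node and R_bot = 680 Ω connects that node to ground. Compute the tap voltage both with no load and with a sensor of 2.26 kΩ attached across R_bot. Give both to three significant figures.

Unloaded: 8.63 V; loaded: 7.55 V

Open-circuit: V = 16.4 × 680/(612 + 680) = 8.63 V.
With the load, R_bot becomes R_bot‖R_L = 522.7 Ω, so V = 16.4 × 522.7/1135 = 7.55 V.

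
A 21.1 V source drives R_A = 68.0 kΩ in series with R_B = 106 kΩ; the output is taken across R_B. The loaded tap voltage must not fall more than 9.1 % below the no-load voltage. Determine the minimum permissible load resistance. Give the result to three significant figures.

Output resistance R_th = R_A‖R_B = (68.0 × 106)/174.0 = 41.43 kΩ.
The fractional drop is R_th/(R_th + R_L); requiring this ≤ 0.0910 gives R_L ≥ R_th(1/0.0910 − 1) = 41.43 × 9.989 = 414 kΩ.

R_L(min) ≈ 414 kΩ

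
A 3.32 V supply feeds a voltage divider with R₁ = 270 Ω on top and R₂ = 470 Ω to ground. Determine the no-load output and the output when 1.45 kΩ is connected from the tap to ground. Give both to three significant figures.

Unloaded: 2.11 V; loaded: 1.89 V

Open-circuit: V = 3.32 × 470/(270 + 470) = 2.11 V.
With the load, R₂ becomes R₂‖R_L = 354.9 Ω, so V = 3.32 × 354.9/624.9 = 1.89 V.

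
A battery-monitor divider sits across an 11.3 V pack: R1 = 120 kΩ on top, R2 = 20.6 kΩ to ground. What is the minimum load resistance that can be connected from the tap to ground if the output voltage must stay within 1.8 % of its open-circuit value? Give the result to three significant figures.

Output resistance R_th = R1‖R2 = (120 × 20.6)/140.6 = 17.58 kΩ.
The fractional drop is R_th/(R_th + R_L); requiring this ≤ 0.0180 gives R_L ≥ R_th(1/0.0180 − 1) = 17.58 × 54.56 = 959 kΩ.

R_L(min) ≈ 959 kΩ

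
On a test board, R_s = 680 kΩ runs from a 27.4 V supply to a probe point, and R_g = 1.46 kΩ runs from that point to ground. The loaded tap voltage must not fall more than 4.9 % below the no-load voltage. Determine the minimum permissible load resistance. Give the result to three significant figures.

R_L(min) ≈ 28.3 kΩ

Output resistance R_th = R_s‖R_g = (680 × 1.46)/681.5 = 1.457 kΩ.
The fractional drop is R_th/(R_th + R_L); requiring this ≤ 0.0490 gives R_L ≥ R_th(1/0.0490 − 1) = 1.457 × 19.41 = 28.3 kΩ.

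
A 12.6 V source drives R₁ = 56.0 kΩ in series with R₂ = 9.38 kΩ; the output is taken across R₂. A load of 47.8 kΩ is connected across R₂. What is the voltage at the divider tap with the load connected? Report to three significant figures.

V_out ≈ 1.55 V

The load sits in parallel with R₂: R₂‖R_L = (9.38 × 47.8) / (9.38 + 47.8) = 7.841 kΩ.
V_out = 12.6 × 7.841 / (56.0 + 7.841) = 12.6 × 7.841/63.84 = 1.55 V.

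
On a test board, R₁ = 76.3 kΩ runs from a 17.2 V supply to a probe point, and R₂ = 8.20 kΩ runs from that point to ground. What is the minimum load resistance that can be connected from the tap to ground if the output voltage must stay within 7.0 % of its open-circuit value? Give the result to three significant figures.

R_L(min) ≈ 98.4 kΩ

Output resistance R_th = R₁‖R₂ = (76.3 × 8.20)/84.50 = 7.404 kΩ.
The fractional drop is R_th/(R_th + R_L); requiring this ≤ 0.0700 gives R_L ≥ R_th(1/0.0700 − 1) = 7.404 × 13.29 = 98.4 kΩ.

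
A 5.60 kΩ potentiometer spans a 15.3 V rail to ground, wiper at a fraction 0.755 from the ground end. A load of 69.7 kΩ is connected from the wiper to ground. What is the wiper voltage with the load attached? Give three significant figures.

The wiper splits the pot into (1−α)R = 1.372 kΩ above and αR = 4.228 kΩ below.
Lower section ‖ load = 3.986 kΩ.
V_wiper = 15.3 × 3.986/(1.372 + 3.986) = 11.4 V.

V ≈ 11.4 V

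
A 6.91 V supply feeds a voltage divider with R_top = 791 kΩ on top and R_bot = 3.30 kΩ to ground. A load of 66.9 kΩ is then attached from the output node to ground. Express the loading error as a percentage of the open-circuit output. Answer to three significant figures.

The divider's output (Thévenin) resistance is R_top‖R_bot = 3.286 kΩ.
Fractional drop under load = R_th/(R_th + R_L) = 3.286 / (3.286 + 66.9) = 0.04682.
So the output falls by 4.68 %.

4.68 %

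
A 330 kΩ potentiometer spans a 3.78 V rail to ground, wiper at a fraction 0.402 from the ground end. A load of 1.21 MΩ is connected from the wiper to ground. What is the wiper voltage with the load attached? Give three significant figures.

The wiper splits the pot into (1−α)R = 197.3 kΩ above and αR = 132.7 kΩ below.
Lower section ‖ load = 119.6 kΩ.
V_wiper = 3.78 × 119.6/(197.3 + 119.6) = 1.43 V.

V ≈ 1.43 V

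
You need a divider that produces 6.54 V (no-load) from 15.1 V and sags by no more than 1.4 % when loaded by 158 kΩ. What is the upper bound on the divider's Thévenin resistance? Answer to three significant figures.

Loading drop = R_th/(R_th + R_L) ≤ 0.0140, so R_th ≤ R_L · ε/(1−ε) = 158 kΩ × 0.0140/0.9860 = 2.24 kΩ.

R_th ≤ 2.24 kΩ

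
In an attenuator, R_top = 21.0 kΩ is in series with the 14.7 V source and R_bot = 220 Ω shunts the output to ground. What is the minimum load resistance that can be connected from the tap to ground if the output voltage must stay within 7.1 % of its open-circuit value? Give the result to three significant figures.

R_L(min) ≈ 2.85 kΩ

Output resistance R_th = R_top‖R_bot = (21000 × 220)/21220 = 217.7 Ω.
The fractional drop is R_th/(R_th + R_L); requiring this ≤ 0.0710 gives R_L ≥ R_th(1/0.0710 − 1) = 217.7 × 13.08 = 2.85 kΩ.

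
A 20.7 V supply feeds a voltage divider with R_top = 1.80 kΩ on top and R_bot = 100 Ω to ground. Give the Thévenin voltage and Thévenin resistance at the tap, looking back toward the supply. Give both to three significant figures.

V_th = 1.09 V, R_th = 94.7 Ω

V_th is the open-circuit tap voltage: 20.7 × 100/(1800 + 100) = 1.09 V.
With the supply zeroed, R_top and R_bot appear in parallel from the tap: R_th = R_top‖R_bot = (1800 × 100)/1900 = 94.7 Ω.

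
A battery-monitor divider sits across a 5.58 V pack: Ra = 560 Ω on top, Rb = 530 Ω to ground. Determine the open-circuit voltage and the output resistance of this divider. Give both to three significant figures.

V_th = 2.71 V, R_th = 272 Ω

V_th is the open-circuit tap voltage: 5.58 × 530/(560 + 530) = 2.71 V.
With the supply zeroed, Ra and Rb appear in parallel from the tap: R_th = Ra‖Rb = (560 × 530)/1090 = 272 Ω.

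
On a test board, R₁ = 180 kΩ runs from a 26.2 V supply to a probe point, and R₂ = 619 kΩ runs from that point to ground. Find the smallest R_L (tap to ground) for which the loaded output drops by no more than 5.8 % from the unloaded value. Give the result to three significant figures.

R_L(min) ≈ 2.26 MΩ

Output resistance R_th = R₁‖R₂ = (180 × 619)/799.0 = 139.4 kΩ.
The fractional drop is R_th/(R_th + R_L); requiring this ≤ 0.0580 gives R_L ≥ R_th(1/0.0580 − 1) = 139.4 × 16.24 = 2.26 MΩ.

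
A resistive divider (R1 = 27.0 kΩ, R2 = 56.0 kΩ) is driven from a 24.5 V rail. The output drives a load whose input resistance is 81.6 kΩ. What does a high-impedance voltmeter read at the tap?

V_out ≈ 13.5 V

The load sits in parallel with R2: R2‖R_L = (56.0 × 81.6) / (56.0 + 81.6) = 33.21 kΩ.
V_out = 24.5 × 33.21 / (27.0 + 33.21) = 24.5 × 33.21/60.21 = 13.5 V.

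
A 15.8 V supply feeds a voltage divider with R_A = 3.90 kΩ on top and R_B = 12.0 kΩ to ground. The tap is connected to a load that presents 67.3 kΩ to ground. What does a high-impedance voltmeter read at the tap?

The load sits in parallel with R_B: R_B‖R_L = (12.0 × 67.3) / (12.0 + 67.3) = 10.18 kΩ.
V_out = 15.8 × 10.18 / (3.90 + 10.18) = 15.8 × 10.18/14.08 = 11.4 V.

V_out ≈ 11.4 V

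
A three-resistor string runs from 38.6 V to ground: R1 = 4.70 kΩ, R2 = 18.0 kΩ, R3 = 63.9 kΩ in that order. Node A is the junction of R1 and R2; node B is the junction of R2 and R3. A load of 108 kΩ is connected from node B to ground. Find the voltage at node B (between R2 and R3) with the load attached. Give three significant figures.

V ≈ 24.7 V

At node B, R3 is in parallel with the load: R3‖R_L = 40.15 kΩ.
Below node A the resistance is R2 + (R3‖R_L) = 58.15 kΩ, so V_A = 38.6 × 58.15/62.85 = 35.71 V.
Then V_B = V_A × (R3‖R_L)/(R2 + R3‖R_L) = 35.71 × 40.15/58.15 = 24.7 V.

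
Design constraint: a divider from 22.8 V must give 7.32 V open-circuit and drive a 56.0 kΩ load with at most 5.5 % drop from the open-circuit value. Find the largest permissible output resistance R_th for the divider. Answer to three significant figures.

R_th ≤ 3.26 kΩ

Loading drop = R_th/(R_th + R_L) ≤ 0.0550, so R_th ≤ R_L · ε/(1−ε) = 56.0 kΩ × 0.0550/0.9450 = 3.26 kΩ.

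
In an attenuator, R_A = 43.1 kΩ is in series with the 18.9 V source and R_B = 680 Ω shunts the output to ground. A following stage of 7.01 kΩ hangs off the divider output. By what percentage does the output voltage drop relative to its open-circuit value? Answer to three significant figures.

The divider's output (Thévenin) resistance is R_A‖R_B = 669.4 Ω.
Fractional drop under load = R_th/(R_th + R_L) = 669.4 / (669.4 + 7010) = 0.08717.
So the output falls by 8.72 %.

8.72 %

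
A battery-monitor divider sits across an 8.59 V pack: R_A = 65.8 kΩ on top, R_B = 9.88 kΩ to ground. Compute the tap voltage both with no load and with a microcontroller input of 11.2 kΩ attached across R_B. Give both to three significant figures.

Unloaded: 1.12 V; loaded: 0.635 V

Open-circuit: V = 8.59 × 9.88/(65.8 + 9.88) = 1.12 V.
With the load, R_B becomes R_B‖R_L = 5.249 kΩ, so V = 8.59 × 5.249/71.05 = 0.635 V.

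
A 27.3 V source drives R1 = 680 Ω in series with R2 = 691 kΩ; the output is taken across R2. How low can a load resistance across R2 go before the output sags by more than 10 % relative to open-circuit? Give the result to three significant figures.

R_L(min) ≈ 6.11 kΩ

Output resistance R_th = R1‖R2 = (680 × 691000)/691700 = 679.3 Ω.
The fractional drop is R_th/(R_th + R_L); requiring this ≤ 0.100 gives R_L ≥ R_th(1/0.100 − 1) = 679.3 × 9.000 = 6.11 kΩ.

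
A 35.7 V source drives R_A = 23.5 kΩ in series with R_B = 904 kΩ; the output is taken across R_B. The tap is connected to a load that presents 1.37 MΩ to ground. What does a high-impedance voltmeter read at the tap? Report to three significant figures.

The load sits in parallel with R_B: R_B‖R_L = (904 × 1370) / (904 + 1370) = 544.6 kΩ.
V_out = 35.7 × 544.6 / (23.5 + 544.6) = 35.7 × 544.6/568.1 = 34.2 V.

V_out ≈ 34.2 V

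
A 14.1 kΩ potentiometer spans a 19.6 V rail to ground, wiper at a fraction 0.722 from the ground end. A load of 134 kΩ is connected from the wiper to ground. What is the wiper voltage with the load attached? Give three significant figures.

V ≈ 13.9 V

The wiper splits the pot into (1−α)R = 3.920 kΩ above and αR = 10.18 kΩ below.
Lower section ‖ load = 9.461 kΩ.
V_wiper = 19.6 × 9.461/(3.920 + 9.461) = 13.9 V.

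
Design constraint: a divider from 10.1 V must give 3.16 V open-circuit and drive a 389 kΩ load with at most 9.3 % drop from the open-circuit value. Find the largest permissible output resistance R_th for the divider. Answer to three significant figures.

R_th ≤ 39.9 kΩ

Loading drop = R_th/(R_th + R_L) ≤ 0.0930, so R_th ≤ R_L · ε/(1−ε) = 389 kΩ × 0.0930/0.9070 = 39.9 kΩ.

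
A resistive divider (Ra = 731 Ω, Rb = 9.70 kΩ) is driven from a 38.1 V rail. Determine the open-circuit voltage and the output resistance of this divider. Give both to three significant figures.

V_th = 35.4 V, R_th = 680 Ω

V_th is the open-circuit tap voltage: 38.1 × 9700/(731 + 9700) = 35.4 V.
With the supply zeroed, Ra and Rb appear in parallel from the tap: R_th = Ra‖Rb = (731 × 9700)/10430 = 680 Ω.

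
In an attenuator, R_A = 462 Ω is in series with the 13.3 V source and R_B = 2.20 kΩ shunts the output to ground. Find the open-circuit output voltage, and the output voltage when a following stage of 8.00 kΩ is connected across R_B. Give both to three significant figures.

Unloaded: 11.0 V; loaded: 10.5 V

Open-circuit: V = 13.3 × 2200/(462 + 2200) = 11.0 V.
With the load, R_B becomes R_B‖R_L = 1725 Ω, so V = 13.3 × 1725/2187 = 10.5 V.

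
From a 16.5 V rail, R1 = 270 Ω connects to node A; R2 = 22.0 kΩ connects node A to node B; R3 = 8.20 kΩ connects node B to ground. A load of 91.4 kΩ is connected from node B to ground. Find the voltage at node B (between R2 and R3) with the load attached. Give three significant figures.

At node B, R3 is in parallel with the load: R3‖R_L = 7525 Ω.
Below node A the resistance is R2 + (R3‖R_L) = 29520 Ω, so V_A = 16.5 × 29520/29790 = 16.35 V.
Then V_B = V_A × (R3‖R_L)/(R2 + R3‖R_L) = 16.35 × 7525/29520 = 4.17 V.

V ≈ 4.17 V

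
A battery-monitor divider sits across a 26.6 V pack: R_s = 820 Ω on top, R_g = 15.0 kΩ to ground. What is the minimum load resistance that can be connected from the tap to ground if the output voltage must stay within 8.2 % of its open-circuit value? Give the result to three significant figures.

R_L(min) ≈ 8.70 kΩ

Output resistance R_th = R_s‖R_g = (820 × 15000)/15820 = 777.5 Ω.
The fractional drop is R_th/(R_th + R_L); requiring this ≤ 0.0820 gives R_L ≥ R_th(1/0.0820 − 1) = 777.5 × 11.20 = 8.70 kΩ.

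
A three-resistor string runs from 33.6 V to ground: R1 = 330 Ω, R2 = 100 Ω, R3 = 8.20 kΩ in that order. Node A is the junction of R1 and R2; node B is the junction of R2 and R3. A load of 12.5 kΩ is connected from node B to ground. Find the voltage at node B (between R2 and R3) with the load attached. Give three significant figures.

At node B, R3 is in parallel with the load: R3‖R_L = 4952 Ω.
Below node A the resistance is R2 + (R3‖R_L) = 5052 Ω, so V_A = 33.6 × 5052/5382 = 31.54 V.
Then V_B = V_A × (R3‖R_L)/(R2 + R3‖R_L) = 31.54 × 4952/5052 = 30.9 V.

V ≈ 30.9 V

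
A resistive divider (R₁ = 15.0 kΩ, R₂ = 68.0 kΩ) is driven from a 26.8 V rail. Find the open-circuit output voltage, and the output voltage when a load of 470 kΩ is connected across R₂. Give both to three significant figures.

Unloaded: 22.0 V; loaded: 21.4 V

Open-circuit: V = 26.8 × 68.0/(15.0 + 68.0) = 22.0 V.
With the load, R₂ becomes R₂‖R_L = 59.41 kΩ, so V = 26.8 × 59.41/74.41 = 21.4 V.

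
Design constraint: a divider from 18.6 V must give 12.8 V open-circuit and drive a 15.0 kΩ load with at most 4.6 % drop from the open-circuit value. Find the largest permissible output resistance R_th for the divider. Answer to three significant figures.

R_th ≤ 723 Ω

Loading drop = R_th/(R_th + R_L) ≤ 0.0460, so R_th ≤ R_L · ε/(1−ε) = 15.0 kΩ × 0.0460/0.9540 = 723 Ω.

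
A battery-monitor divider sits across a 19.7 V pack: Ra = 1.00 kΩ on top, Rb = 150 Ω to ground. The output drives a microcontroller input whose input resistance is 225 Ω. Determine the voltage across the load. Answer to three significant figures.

V_out ≈ 1.63 V

The load sits in parallel with Rb: Rb‖R_L = (150 × 225) / (150 + 225) = 90.00 Ω.
V_out = 19.7 × 90.00 / (1000 + 90.00) = 19.7 × 90.00/1090 = 1.63 V.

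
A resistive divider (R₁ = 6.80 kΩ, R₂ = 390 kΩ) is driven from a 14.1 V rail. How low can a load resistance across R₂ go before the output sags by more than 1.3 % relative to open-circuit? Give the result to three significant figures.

Output resistance R_th = R₁‖R₂ = (6.80 × 390)/396.8 = 6.683 kΩ.
The fractional drop is R_th/(R_th + R_L); requiring this ≤ 0.0130 gives R_L ≥ R_th(1/0.0130 − 1) = 6.683 × 75.92 = 507 kΩ.

R_L(min) ≈ 507 kΩ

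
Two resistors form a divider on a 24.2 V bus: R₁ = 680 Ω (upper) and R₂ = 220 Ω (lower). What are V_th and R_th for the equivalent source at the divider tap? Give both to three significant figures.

V_th = 5.92 V, R_th = 166 Ω

V_th is the open-circuit tap voltage: 24.2 × 220/(680 + 220) = 5.92 V.
With the supply zeroed, R₁ and R₂ appear in parallel from the tap: R_th = R₁‖R₂ = (680 × 220)/900.0 = 166 Ω.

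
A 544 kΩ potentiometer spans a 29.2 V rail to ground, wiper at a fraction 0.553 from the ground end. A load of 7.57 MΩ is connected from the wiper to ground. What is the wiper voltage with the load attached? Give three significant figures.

V ≈ 15.9 V

The wiper splits the pot into (1−α)R = 243.2 kΩ above and αR = 300.8 kΩ below.
Lower section ‖ load = 289.3 kΩ.
V_wiper = 29.2 × 289.3/(243.2 + 289.3) = 15.9 V.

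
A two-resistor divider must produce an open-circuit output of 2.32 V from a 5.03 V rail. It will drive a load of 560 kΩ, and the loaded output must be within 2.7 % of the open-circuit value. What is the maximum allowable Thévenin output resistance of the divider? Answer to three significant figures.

Loading drop = R_th/(R_th + R_L) ≤ 0.0270, so R_th ≤ R_L · ε/(1−ε) = 560 kΩ × 0.0270/0.9730 = 15.5 kΩ.

R_th ≤ 15.5 kΩ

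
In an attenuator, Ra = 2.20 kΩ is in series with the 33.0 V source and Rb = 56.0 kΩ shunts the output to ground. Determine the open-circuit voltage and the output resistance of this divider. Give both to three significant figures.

V_th is the open-circuit tap voltage: 33.0 × 56.0/(2.20 + 56.0) = 31.8 V.
With the supply zeroed, Ra and Rb appear in parallel from the tap: R_th = Ra‖Rb = (2.20 × 56.0)/58.20 = 2.12 kΩ.

V_th = 31.8 V, R_th = 2.12 kΩ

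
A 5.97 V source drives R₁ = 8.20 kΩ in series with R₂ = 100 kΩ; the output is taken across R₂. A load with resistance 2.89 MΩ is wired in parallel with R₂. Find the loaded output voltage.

V_out ≈ 5.50 V

The load sits in parallel with R₂: R₂‖R_L = (100 × 2890) / (100 + 2890) = 96.66 kΩ.
V_out = 5.97 × 96.66 / (8.20 + 96.66) = 5.97 × 96.66/104.9 = 5.50 V.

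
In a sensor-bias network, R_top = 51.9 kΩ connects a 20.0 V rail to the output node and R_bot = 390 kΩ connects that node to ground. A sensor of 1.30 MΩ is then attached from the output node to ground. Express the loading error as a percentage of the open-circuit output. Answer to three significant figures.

The divider's output (Thévenin) resistance is R_top‖R_bot = 45.80 kΩ.
Fractional drop under load = R_th/(R_th + R_L) = 45.80 / (45.80 + 1300) = 0.03404.
So the output falls by 3.40 %.

3.40 %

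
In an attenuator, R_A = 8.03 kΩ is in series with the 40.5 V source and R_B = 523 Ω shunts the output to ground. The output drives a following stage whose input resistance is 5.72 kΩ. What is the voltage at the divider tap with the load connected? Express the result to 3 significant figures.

The load sits in parallel with R_B: R_B‖R_L = (523 × 5720) / (523 + 5720) = 479.2 Ω.
V_out = 40.5 × 479.2 / (8030 + 479.2) = 40.5 × 479.2/8509 = 2.28 V.

V_out ≈ 2.28 V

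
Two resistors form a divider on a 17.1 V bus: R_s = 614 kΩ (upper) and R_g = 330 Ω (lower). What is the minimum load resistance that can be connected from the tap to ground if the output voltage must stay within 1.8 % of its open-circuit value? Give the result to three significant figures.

R_L(min) ≈ 18.0 kΩ

Output resistance R_th = R_s‖R_g = (614000 × 330)/614300 = 329.8 Ω.
The fractional drop is R_th/(R_th + R_L); requiring this ≤ 0.0180 gives R_L ≥ R_th(1/0.0180 − 1) = 329.8 × 54.56 = 18.0 kΩ.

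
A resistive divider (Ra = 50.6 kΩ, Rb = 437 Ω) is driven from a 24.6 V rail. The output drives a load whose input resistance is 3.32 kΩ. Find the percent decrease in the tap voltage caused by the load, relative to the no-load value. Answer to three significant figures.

Unloaded V = 24.6 × 437/51040 = 0.21064 V.
Loaded: Rb‖R_L = 386.2 Ω, giving V = 24.6 × 386.2/50990 = 0.18632 V.
Drop = (0.21064 − 0.18632) / 0.21064 = 11.5 %.

11.5 %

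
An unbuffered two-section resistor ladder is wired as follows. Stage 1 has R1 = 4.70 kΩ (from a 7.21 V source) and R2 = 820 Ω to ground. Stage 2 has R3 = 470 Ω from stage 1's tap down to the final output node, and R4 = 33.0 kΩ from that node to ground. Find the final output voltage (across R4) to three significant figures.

Stage 2 presents R3+R4 = 33470 Ω as a load on stage 1's tap.
Stage 1's lower leg becomes R2‖(R3+R4) = 800.4 Ω, so V_mid = 7.21 × 800.4/5500 = 1.049 V.
Stage 2 is itself unloaded: V_out = V_mid × R4/(R3+R4) = 1.049 × 33000/33470 = 1.03 V.

V_out ≈ 1.03 V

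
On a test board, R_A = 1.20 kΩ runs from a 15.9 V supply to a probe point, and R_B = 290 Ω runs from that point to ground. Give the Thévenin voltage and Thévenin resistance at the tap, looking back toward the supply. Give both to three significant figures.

V_th = 3.09 V, R_th = 234 Ω

V_th is the open-circuit tap voltage: 15.9 × 290/(1200 + 290) = 3.09 V.
With the supply zeroed, R_A and R_B appear in parallel from the tap: R_th = R_A‖R_B = (1200 × 290)/1490 = 234 Ω.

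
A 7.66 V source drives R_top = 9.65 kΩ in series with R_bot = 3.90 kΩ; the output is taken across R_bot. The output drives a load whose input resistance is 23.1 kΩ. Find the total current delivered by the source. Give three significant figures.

R_bot‖R_L = 3.337 kΩ, so the source sees R_top + R_bot‖R_L = 12.99 kΩ.
I = 7.66 V / 12.99 kΩ = 0.590 mA.

I ≈ 0.590 mA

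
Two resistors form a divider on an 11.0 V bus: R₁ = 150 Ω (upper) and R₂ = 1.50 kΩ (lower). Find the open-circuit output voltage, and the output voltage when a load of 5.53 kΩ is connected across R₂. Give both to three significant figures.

Unloaded: 10.0 V; loaded: 9.76 V

Open-circuit: V = 11.0 × 1500/(150 + 1500) = 10.0 V.
With the load, R₂ becomes R₂‖R_L = 1180 Ω, so V = 11.0 × 1180/1330 = 9.76 V.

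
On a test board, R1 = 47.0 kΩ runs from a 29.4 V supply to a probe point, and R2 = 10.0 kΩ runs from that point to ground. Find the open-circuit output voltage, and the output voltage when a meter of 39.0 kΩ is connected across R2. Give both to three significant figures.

Unloaded: 5.16 V; loaded: 4.26 V

Open-circuit: V = 29.4 × 10.0/(47.0 + 10.0) = 5.16 V.
With the load, R2 becomes R2‖R_L = 7.959 kΩ, so V = 29.4 × 7.959/54.96 = 4.26 V.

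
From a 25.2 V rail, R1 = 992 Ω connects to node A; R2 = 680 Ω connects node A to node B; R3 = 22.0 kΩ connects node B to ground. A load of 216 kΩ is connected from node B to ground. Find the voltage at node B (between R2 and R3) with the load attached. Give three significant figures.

At node B, R3 is in parallel with the load: R3‖R_L = 19970 Ω.
Below node A the resistance is R2 + (R3‖R_L) = 20650 Ω, so V_A = 25.2 × 20650/21640 = 24.04 V.
Then V_B = V_A × (R3‖R_L)/(R2 + R3‖R_L) = 24.04 × 19970/20650 = 23.3 V.

V ≈ 23.3 V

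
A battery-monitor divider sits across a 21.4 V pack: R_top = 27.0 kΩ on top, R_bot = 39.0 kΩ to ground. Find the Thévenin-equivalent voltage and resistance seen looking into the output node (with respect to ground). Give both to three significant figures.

V_th = 12.6 V, R_th = 16.0 kΩ

V_th is the open-circuit tap voltage: 21.4 × 39.0/(27.0 + 39.0) = 12.6 V.
With the supply zeroed, R_top and R_bot appear in parallel from the tap: R_th = R_top‖R_bot = (27.0 × 39.0)/66.00 = 16.0 kΩ.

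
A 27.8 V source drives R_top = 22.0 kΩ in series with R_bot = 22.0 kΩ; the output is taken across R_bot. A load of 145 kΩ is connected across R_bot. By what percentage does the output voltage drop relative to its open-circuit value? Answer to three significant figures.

The divider's output (Thévenin) resistance is R_top‖R_bot = 11.00 kΩ.
Fractional drop under load = R_th/(R_th + R_L) = 11.00 / (11.00 + 145) = 0.07051.
So the output falls by 7.05 %.

7.05 %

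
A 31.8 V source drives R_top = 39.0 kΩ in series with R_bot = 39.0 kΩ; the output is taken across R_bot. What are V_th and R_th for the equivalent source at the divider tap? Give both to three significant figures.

V_th = 15.9 V, R_th = 19.5 kΩ

V_th is the open-circuit tap voltage: 31.8 × 39.0/(39.0 + 39.0) = 15.9 V.
With the supply zeroed, R_top and R_bot appear in parallel from the tap: R_th = R_top‖R_bot = (39.0 × 39.0)/78.00 = 19.5 kΩ.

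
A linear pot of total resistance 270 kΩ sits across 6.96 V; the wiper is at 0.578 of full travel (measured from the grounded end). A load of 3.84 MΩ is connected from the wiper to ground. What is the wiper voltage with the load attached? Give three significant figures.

V ≈ 3.96 V

The wiper splits the pot into (1−α)R = 113.9 kΩ above and αR = 156.1 kΩ below.
Lower section ‖ load = 150.0 kΩ.
V_wiper = 6.96 × 150.0/(113.9 + 150.0) = 3.96 V.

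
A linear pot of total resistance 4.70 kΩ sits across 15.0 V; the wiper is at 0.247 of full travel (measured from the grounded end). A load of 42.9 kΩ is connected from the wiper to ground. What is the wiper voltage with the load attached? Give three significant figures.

V ≈ 3.63 V

The wiper splits the pot into (1−α)R = 3.539 kΩ above and αR = 1.161 kΩ below.
Lower section ‖ load = 1.130 kΩ.
V_wiper = 15.0 × 1.130/(3.539 + 1.130) = 3.63 V.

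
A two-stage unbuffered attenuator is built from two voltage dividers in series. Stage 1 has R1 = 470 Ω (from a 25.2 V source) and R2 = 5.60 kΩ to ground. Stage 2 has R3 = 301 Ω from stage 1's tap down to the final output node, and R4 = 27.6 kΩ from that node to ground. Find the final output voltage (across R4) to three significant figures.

Stage 2 presents R3+R4 = 27900 Ω as a load on stage 1's tap.
Stage 1's lower leg becomes R2‖(R3+R4) = 4664 Ω, so V_mid = 25.2 × 4664/5134 = 22.89 V.
Stage 2 is itself unloaded: V_out = V_mid × R4/(R3+R4) = 22.89 × 27600/27900 = 22.6 V.

V_out ≈ 22.6 V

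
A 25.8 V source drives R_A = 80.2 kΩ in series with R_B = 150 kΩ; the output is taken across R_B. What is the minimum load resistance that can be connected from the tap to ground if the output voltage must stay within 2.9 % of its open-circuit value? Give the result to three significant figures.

Output resistance R_th = R_A‖R_B = (80.2 × 150)/230.2 = 52.26 kΩ.
The fractional drop is R_th/(R_th + R_L); requiring this ≤ 0.0290 gives R_L ≥ R_th(1/0.0290 − 1) = 52.26 × 33.48 = 1.75 MΩ.

R_L(min) ≈ 1.75 MΩ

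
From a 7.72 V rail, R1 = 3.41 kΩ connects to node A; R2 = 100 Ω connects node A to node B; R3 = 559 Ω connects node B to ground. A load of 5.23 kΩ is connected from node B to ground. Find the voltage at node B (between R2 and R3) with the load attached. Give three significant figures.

V ≈ 0.971 V

At node B, R3 is in parallel with the load: R3‖R_L = 505.0 Ω.
Below node A the resistance is R2 + (R3‖R_L) = 605.0 Ω, so V_A = 7.72 × 605.0/4015 = 1.163 V.
Then V_B = V_A × (R3‖R_L)/(R2 + R3‖R_L) = 1.163 × 505.0/605.0 = 0.971 V.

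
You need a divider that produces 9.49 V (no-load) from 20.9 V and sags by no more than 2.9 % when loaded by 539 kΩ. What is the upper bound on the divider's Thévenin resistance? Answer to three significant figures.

Loading drop = R_th/(R_th + R_L) ≤ 0.0290, so R_th ≤ R_L · ε/(1−ε) = 539 kΩ × 0.0290/0.9710 = 16.1 kΩ.
(Any R1, R2 with R2/(R1+R2) = 0.454 and R1‖R2 ≤ 16.1 kΩ will meet the spec.)

R_th ≤ 16.1 kΩ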